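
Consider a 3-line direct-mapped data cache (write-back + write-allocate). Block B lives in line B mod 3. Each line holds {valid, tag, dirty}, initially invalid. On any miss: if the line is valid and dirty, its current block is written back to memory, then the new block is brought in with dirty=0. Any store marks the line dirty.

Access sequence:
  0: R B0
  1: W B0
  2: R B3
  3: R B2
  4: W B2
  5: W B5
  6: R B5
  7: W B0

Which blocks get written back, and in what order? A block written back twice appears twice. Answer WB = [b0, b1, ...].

0: R B0 → L0 miss [-]
1: W B0 → L0 hit [D]
2: R B3 → L0 miss wb→B0 [-]
3: R B2 → L2 miss [-]
4: W B2 → L2 hit [D]
5: W B5 → L2 miss wb→B2 [D]
6: R B5 → L2 hit [D]
7: W B0 → L0 miss [D]

WB = [0, 2]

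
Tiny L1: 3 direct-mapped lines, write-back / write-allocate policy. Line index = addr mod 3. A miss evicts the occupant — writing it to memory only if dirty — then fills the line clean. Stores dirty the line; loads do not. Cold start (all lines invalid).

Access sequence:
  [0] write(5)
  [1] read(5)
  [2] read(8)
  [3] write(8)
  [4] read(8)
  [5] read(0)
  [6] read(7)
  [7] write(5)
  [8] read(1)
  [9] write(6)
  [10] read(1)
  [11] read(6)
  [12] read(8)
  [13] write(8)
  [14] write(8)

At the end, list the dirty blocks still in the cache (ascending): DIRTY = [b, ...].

0: W B5 -> L2 miss  d=D]
1: R B5 -> L2 hit  d=D]
2: R B8 -> L2 miss wb->B5  d=-]
3: W B8 -> L2 hit  d=D]
4: R B8 -> L2 hit  d=D]
5: R B0 -> L0 miss  d=-]
6: R B7 -> L1 miss  d=-]
7: W B5 -> L2 miss wb->B8  d=D]
8: R B1 -> L1 miss  d=-]
9: W B6 -> L0 miss  d=D]
10: R B1 -> L1 hit  d=-]
11: R B6 -> L0 hit  d=D]
12: R B8 -> L2 miss wb->B5  d=-]
13: W B8 -> L2 hit  d=D]
14: W B8 -> L2 hit  d=D]

DIRTY = [6, 8]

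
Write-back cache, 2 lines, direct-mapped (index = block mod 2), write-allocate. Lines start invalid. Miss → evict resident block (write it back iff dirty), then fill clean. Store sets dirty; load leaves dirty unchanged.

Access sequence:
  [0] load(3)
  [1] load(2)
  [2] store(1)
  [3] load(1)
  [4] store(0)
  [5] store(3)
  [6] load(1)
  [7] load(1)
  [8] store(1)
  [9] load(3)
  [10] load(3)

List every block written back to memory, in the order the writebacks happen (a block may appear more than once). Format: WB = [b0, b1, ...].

0: R B3 -> L1 miss  d=-]
1: R B2 -> L0 miss  d=-]
2: W B1 -> L1 miss  d=D]
3: R B1 -> L1 hit  d=D]
4: W B0 -> L0 miss  d=D]
5: W B3 -> L1 miss wb->B1  d=D]
6: R B1 -> L1 miss wb->B3  d=-]
7: R B1 -> L1 hit  d=-]
8: W B1 -> L1 hit  d=D]
9: R B3 -> L1 miss wb->B1  d=-]
10: R B3 -> L1 hit  d=-]

WB = [1, 3, 1]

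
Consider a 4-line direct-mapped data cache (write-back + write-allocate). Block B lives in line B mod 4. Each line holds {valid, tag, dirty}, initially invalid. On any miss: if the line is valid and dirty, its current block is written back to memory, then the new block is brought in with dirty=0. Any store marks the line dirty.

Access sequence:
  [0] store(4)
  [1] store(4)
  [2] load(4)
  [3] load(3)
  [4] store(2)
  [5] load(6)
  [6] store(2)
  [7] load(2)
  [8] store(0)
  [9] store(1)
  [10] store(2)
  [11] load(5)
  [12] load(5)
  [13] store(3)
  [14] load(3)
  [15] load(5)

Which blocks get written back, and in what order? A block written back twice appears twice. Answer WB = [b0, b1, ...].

0: W B4 -> L0 miss  d=D]
1: W B4 -> L0 hit  d=D]
2: R B4 -> L0 hit  d=D]
3: R B3 -> L3 miss  d=-]
4: W B2 -> L2 miss  d=D]
5: R B6 -> L2 miss wb->B2  d=-]
6: W B2 -> L2 miss  d=D]
7: R B2 -> L2 hit  d=D]
8: W B0 -> L0 miss wb->B4  d=D]
9: W B1 -> L1 miss  d=D]
10: W B2 -> L2 hit  d=D]
11: R B5 -> L1 miss wb->B1  d=-]
12: R B5 -> L1 hit  d=-]
13: W B3 -> L3 hit  d=D]
14: R B3 -> L3 hit  d=D]
15: R B5 -> L1 hit  d=-]

WB = [2, 4, 1]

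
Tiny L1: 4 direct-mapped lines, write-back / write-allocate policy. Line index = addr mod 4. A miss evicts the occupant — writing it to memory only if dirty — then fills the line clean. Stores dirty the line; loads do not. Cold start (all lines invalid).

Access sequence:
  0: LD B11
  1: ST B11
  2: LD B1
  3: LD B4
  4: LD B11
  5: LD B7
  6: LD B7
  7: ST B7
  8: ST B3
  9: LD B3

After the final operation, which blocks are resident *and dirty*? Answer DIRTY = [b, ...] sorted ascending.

  0 | R B11 → L3 miss [-]
  1 | W B11 → L3 hit [D]
  2 | R B1 → L1 miss [-]
  3 | R B4 → L0 miss [-]
  4 | R B11 → L3 hit [D]
  5 | R B7 → L3 miss wb→B11 [-]
  6 | R B7 → L3 hit [-]
  7 | W B7 → L3 hit [D]
  8 | W B3 → L3 miss wb→B7 [D]
  9 | R B3 → L3 hit [D]

DIRTY = [3]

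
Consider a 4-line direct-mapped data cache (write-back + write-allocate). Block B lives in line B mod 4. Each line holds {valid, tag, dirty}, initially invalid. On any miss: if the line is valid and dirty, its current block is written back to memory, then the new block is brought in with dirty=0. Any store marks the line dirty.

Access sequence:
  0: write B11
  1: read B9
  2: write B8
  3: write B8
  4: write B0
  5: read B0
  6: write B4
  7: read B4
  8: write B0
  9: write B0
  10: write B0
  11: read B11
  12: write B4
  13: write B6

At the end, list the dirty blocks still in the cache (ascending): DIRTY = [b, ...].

DIRTY = [4, 6, 11]

  0 | W B11 → L3 miss [D]
  1 | R B9 → L1 miss [-]
  2 | W B8 → L0 miss [D]
  3 | W B8 → L0 hit [D]
  4 | W B0 → L0 miss wb→B8 [D]
  5 | R B0 → L0 hit [D]
  6 | W B4 → L0 miss wb→B0 [D]
  7 | R B4 → L0 hit [D]
  8 | W B0 → L0 miss wb→B4 [D]
  9 | W B0 → L0 hit [D]
  10 | W B0 → L0 hit [D]
  11 | R B11 → L3 hit [D]
  12 | W B4 → L0 miss wb→B0 [D]
  13 | W B6 → L2 miss [D]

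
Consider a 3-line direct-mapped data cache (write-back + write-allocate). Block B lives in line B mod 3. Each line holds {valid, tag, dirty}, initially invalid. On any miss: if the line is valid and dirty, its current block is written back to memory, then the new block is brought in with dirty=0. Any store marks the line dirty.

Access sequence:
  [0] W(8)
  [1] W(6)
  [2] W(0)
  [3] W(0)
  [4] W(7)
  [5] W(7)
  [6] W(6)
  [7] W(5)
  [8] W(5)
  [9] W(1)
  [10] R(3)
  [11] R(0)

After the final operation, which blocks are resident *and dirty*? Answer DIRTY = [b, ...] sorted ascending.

DIRTY = [1, 5]

  0 | W B8 → L2 miss [D]
  1 | W B6 → L0 miss [D]
  2 | W B0 → L0 miss wb→B6 [D]
  3 | W B0 → L0 hit [D]
  4 | W B7 → L1 miss [D]
  5 | W B7 → L1 hit [D]
  6 | W B6 → L0 miss wb→B0 [D]
  7 | W B5 → L2 miss wb→B8 [D]
  8 | W B5 → L2 hit [D]
  9 | W B1 → L1 miss wb→B7 [D]
  10 | R B3 → L0 miss wb→B6 [-]
  11 | R B0 → L0 miss [-]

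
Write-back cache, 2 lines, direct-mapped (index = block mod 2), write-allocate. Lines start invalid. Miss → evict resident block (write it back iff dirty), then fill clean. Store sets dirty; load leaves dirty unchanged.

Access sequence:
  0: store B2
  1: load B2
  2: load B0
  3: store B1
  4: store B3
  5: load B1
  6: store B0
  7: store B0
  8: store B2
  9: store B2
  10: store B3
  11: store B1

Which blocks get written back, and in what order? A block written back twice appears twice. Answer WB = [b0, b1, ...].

WB = [2, 1, 3, 0, 3]

0: W B2 → L0 miss [D]
1: R B2 → L0 hit [D]
2: R B0 → L0 miss wb→B2 [-]
3: W B1 → L1 miss [D]
4: W B3 → L1 miss wb→B1 [D]
5: R B1 → L1 miss wb→B3 [-]
6: W B0 → L0 hit [D]
7: W B0 → L0 hit [D]
8: W B2 → L0 miss wb→B0 [D]
9: W B2 → L0 hit [D]
10: W B3 → L1 miss [D]
11: W B1 → L1 miss wb→B3 [D]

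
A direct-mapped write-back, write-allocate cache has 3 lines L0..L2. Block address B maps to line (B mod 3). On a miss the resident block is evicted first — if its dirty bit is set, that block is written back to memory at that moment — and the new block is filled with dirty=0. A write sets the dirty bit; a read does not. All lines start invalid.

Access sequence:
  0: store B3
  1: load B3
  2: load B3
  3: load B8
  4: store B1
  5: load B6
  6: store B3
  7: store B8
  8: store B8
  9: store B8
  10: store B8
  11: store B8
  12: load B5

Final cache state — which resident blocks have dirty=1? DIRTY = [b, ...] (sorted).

  0 | W B3 → L0 miss [D]
  1 | R B3 → L0 hit [D]
  2 | R B3 → L0 hit [D]
  3 | R B8 → L2 miss [-]
  4 | W B1 → L1 miss [D]
  5 | R B6 → L0 miss wb→B3 [-]
  6 | W B3 → L0 miss [D]
  7 | W B8 → L2 hit [D]
  8 | W B8 → L2 hit [D]
  9 | W B8 → L2 hit [D]
  10 | W B8 → L2 hit [D]
  11 | W B8 → L2 hit [D]
  12 | R B5 → L2 miss wb→B8 [-]

DIRTY = [1, 3]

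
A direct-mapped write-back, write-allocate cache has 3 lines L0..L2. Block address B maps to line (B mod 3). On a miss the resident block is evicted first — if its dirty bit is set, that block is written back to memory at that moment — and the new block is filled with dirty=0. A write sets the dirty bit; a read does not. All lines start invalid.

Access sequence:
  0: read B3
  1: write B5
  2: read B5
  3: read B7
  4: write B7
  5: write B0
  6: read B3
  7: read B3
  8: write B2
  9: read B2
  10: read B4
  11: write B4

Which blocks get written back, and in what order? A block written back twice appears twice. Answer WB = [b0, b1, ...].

WB = [0, 5, 7]

  0 | R B3 → L0 miss [-]
  1 | W B5 → L2 miss [D]
  2 | R B5 → L2 hit [D]
  3 | R B7 → L1 miss [-]
  4 | W B7 → L1 hit [D]
  5 | W B0 → L0 miss [D]
  6 | R B3 → L0 miss wb→B0 [-]
  7 | R B3 → L0 hit [-]
  8 | W B2 → L2 miss wb→B5 [D]
  9 | R B2 → L2 hit [D]
  10 | R B4 → L1 miss wb→B7 [-]
  11 | W B4 → L1 hit [D]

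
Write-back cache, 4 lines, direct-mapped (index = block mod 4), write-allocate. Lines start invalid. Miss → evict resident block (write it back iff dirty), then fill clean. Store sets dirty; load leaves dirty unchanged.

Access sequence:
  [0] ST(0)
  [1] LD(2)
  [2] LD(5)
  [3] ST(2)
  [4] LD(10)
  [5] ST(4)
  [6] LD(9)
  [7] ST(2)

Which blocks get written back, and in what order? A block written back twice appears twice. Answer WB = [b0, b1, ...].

0: W B0 → L0 miss [D]
1: R B2 → L2 miss [-]
2: R B5 → L1 miss [-]
3: W B2 → L2 hit [D]
4: R B10 → L2 miss wb→B2 [-]
5: W B4 → L0 miss wb→B0 [D]
6: R B9 → L1 miss [-]
7: W B2 → L2 miss [D]

WB = [2, 0]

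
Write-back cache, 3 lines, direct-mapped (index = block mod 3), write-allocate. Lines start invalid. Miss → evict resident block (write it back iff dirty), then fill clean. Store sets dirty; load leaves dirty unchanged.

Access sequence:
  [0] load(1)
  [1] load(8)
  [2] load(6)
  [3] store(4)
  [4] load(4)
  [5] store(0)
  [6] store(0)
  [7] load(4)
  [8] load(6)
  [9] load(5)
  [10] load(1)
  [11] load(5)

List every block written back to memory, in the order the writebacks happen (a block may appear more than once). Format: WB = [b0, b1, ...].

WB = [0, 4]

0: R B1 -> L1 miss  d=-]
1: R B8 -> L2 miss  d=-]
2: R B6 -> L0 miss  d=-]
3: W B4 -> L1 miss  d=D]
4: R B4 -> L1 hit  d=D]
5: W B0 -> L0 miss  d=D]
6: W B0 -> L0 hit  d=D]
7: R B4 -> L1 hit  d=D]
8: R B6 -> L0 miss wb->B0  d=-]
9: R B5 -> L2 miss  d=-]
10: R B1 -> L1 miss wb->B4  d=-]
11: R B5 -> L2 hit  d=-]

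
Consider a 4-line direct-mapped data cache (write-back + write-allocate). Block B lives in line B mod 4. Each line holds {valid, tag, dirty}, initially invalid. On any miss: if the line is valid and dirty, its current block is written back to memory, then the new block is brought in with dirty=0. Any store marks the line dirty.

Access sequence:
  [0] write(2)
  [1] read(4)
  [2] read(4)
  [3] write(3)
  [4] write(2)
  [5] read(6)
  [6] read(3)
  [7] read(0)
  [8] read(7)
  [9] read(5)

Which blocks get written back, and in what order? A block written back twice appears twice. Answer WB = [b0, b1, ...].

WB = [2, 3]

  0 | W B2 → L2 miss [D]
  1 | R B4 → L0 miss [-]
  2 | R B4 → L0 hit [-]
  3 | W B3 → L3 miss [D]
  4 | W B2 → L2 hit [D]
  5 | R B6 → L2 miss wb→B2 [-]
  6 | R B3 → L3 hit [D]
  7 | R B0 → L0 miss [-]
  8 | R B7 → L3 miss wb→B3 [-]
  9 | R B5 → L1 miss [-]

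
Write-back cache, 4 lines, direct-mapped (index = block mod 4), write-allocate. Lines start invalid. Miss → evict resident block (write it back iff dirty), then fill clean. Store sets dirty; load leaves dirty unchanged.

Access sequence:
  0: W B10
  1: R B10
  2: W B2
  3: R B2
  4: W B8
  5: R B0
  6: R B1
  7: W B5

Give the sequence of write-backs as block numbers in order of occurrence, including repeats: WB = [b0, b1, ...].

WB = [10, 8]

0: W B10 → L2 miss [D]
1: R B10 → L2 hit [D]
2: W B2 → L2 miss wb→B10 [D]
3: R B2 → L2 hit [D]
4: W B8 → L0 miss [D]
5: R B0 → L0 miss wb→B8 [-]
6: R B1 → L1 miss [-]
7: W B5 → L1 miss [D]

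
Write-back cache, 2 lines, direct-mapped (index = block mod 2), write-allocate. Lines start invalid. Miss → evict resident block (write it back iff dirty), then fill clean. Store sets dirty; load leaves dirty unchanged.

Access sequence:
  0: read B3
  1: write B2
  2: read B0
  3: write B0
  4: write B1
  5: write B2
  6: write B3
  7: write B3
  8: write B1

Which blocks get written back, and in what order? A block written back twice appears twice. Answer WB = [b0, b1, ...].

WB = [2, 0, 1, 3]

  0 | R B3 → L1 miss [-]
  1 | W B2 → L0 miss [D]
  2 | R B0 → L0 miss wb→B2 [-]
  3 | W B0 → L0 hit [D]
  4 | W B1 → L1 miss [D]
  5 | W B2 → L0 miss wb→B0 [D]
  6 | W B3 → L1 miss wb→B1 [D]
  7 | W B3 → L1 hit [D]
  8 | W B1 → L1 miss wb→B3 [D]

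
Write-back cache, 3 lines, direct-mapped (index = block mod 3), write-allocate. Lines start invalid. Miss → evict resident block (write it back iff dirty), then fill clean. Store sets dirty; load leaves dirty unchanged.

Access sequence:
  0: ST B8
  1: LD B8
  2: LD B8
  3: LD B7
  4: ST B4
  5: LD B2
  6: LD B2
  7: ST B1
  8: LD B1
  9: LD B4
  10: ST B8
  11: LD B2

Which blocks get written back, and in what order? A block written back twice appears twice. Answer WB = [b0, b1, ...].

  0 | W B8 → L2 miss [D]
  1 | R B8 → L2 hit [D]
  2 | R B8 → L2 hit [D]
  3 | R B7 → L1 miss [-]
  4 | W B4 → L1 miss [D]
  5 | R B2 → L2 miss wb→B8 [-]
  6 | R B2 → L2 hit [-]
  7 | W B1 → L1 miss wb→B4 [D]
  8 | R B1 → L1 hit [D]
  9 | R B4 → L1 miss wb→B1 [-]
  10 | W B8 → L2 miss [D]
  11 | R B2 → L2 miss wb→B8 [-]

WB = [8, 4, 1, 8]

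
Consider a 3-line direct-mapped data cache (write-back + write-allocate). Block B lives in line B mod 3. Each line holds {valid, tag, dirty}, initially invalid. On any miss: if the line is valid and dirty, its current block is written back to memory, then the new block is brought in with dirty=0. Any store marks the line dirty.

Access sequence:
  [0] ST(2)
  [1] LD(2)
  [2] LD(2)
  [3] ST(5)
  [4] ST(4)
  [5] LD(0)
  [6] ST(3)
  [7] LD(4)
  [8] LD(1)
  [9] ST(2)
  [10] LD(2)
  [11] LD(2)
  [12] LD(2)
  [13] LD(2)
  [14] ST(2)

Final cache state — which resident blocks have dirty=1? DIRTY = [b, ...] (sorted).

DIRTY = [2, 3]

0: W B2 -> L2 miss  d=D]
1: R B2 -> L2 hit  d=D]
2: R B2 -> L2 hit  d=D]
3: W B5 -> L2 miss wb->B2  d=D]
4: W B4 -> L1 miss  d=D]
5: R B0 -> L0 miss  d=-]
6: W B3 -> L0 miss  d=D]
7: R B4 -> L1 hit  d=D]
8: R B1 -> L1 miss wb->B4  d=-]
9: W B2 -> L2 miss wb->B5  d=D]
10: R B2 -> L2 hit  d=D]
11: R B2 -> L2 hit  d=D]
12: R B2 -> L2 hit  d=D]
13: R B2 -> L2 hit  d=D]
14: W B2 -> L2 hit  d=D]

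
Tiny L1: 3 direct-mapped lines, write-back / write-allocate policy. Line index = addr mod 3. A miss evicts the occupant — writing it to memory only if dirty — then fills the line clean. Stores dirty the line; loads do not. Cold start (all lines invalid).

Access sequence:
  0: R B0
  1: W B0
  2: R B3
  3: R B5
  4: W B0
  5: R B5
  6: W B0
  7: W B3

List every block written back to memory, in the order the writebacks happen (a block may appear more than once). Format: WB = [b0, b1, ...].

WB = [0, 0]

0: R B0 -> L0 miss  d=-]
1: W B0 -> L0 hit  d=D]
2: R B3 -> L0 miss wb->B0  d=-]
3: R B5 -> L2 miss  d=-]
4: W B0 -> L0 miss  d=D]
5: R B5 -> L2 hit  d=-]
6: W B0 -> L0 hit  d=D]
7: W B3 -> L0 miss wb->B0  d=D]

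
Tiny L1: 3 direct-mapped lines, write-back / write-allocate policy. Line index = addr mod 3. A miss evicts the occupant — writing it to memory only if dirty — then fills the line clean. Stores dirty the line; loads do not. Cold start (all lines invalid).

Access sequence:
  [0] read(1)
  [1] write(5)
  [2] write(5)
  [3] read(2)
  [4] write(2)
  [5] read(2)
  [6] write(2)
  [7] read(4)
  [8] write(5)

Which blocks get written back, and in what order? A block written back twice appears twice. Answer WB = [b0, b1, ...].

0: R B1 → L1 miss [-]
1: W B5 → L2 miss [D]
2: W B5 → L2 hit [D]
3: R B2 → L2 miss wb→B5 [-]
4: W B2 → L2 hit [D]
5: R B2 → L2 hit [D]
6: W B2 → L2 hit [D]
7: R B4 → L1 miss [-]
8: W B5 → L2 miss wb→B2 [D]

WB = [5, 2]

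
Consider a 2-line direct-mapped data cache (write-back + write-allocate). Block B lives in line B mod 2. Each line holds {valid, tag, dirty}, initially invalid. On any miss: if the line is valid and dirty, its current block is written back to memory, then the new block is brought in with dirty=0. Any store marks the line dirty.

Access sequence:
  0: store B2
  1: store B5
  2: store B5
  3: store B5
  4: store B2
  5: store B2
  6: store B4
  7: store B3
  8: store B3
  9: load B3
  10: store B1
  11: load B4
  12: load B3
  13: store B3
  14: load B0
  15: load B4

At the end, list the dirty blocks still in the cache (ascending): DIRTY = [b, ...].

0: W B2 -> L0 miss  d=D]
1: W B5 -> L1 miss  d=D]
2: W B5 -> L1 hit  d=D]
3: W B5 -> L1 hit  d=D]
4: W B2 -> L0 hit  d=D]
5: W B2 -> L0 hit  d=D]
6: W B4 -> L0 miss wb->B2  d=D]
7: W B3 -> L1 miss wb->B5  d=D]
8: W B3 -> L1 hit  d=D]
9: R B3 -> L1 hit  d=D]
10: W B1 -> L1 miss wb->B3  d=D]
11: R B4 -> L0 hit  d=D]
12: R B3 -> L1 miss wb->B1  d=-]
13: W B3 -> L1 hit  d=D]
14: R B0 -> L0 miss wb->B4  d=-]
15: R B4 -> L0 miss  d=-]

DIRTY = [3]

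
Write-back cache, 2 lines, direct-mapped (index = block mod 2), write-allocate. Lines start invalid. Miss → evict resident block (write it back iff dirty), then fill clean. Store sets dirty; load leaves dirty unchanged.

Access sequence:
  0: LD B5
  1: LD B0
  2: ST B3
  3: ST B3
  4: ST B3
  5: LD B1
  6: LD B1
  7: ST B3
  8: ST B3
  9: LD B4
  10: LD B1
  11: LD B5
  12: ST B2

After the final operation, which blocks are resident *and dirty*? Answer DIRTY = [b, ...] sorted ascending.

DIRTY = [2]

  0 | R B5 → L1 miss [-]
  1 | R B0 → L0 miss [-]
  2 | W B3 → L1 miss [D]
  3 | W B3 → L1 hit [D]
  4 | W B3 → L1 hit [D]
  5 | R B1 → L1 miss wb→B3 [-]
  6 | R B1 → L1 hit [-]
  7 | W B3 → L1 miss [D]
  8 | W B3 → L1 hit [D]
  9 | R B4 → L0 miss [-]
  10 | R B1 → L1 miss wb→B3 [-]
  11 | R B5 → L1 miss [-]
  12 | W B2 → L0 miss [D]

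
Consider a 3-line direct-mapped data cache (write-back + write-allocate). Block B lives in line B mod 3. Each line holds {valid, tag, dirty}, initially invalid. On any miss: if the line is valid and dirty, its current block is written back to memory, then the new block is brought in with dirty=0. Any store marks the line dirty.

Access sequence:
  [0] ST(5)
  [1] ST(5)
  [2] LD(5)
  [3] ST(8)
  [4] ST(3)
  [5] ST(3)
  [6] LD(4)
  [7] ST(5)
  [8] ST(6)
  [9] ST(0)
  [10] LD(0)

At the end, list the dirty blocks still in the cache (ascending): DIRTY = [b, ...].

  0 | W B5 → L2 miss [D]
  1 | W B5 → L2 hit [D]
  2 | R B5 → L2 hit [D]
  3 | W B8 → L2 miss wb→B5 [D]
  4 | W B3 → L0 miss [D]
  5 | W B3 → L0 hit [D]
  6 | R B4 → L1 miss [-]
  7 | W B5 → L2 miss wb→B8 [D]
  8 | W B6 → L0 miss wb→B3 [D]
  9 | W B0 → L0 miss wb→B6 [D]
  10 | R B0 → L0 hit [D]

DIRTY = [0, 5]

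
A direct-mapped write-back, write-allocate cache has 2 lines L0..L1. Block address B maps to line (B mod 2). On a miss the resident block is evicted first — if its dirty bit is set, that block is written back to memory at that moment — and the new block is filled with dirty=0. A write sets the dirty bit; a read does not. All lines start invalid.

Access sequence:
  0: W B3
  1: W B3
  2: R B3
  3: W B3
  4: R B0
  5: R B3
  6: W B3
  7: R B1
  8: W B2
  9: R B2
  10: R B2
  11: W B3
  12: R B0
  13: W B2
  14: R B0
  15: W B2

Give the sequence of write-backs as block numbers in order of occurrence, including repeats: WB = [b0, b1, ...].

WB = [3, 2, 2]

  0 | W B3 → L1 miss [D]
  1 | W B3 → L1 hit [D]
  2 | R B3 → L1 hit [D]
  3 | W B3 → L1 hit [D]
  4 | R B0 → L0 miss [-]
  5 | R B3 → L1 hit [D]
  6 | W B3 → L1 hit [D]
  7 | R B1 → L1 miss wb→B3 [-]
  8 | W B2 → L0 miss [D]
  9 | R B2 → L0 hit [D]
  10 | R B2 → L0 hit [D]
  11 | W B3 → L1 miss [D]
  12 | R B0 → L0 miss wb→B2 [-]
  13 | W B2 → L0 miss [D]
  14 | R B0 → L0 miss wb→B2 [-]
  15 | W B2 → L0 miss [D]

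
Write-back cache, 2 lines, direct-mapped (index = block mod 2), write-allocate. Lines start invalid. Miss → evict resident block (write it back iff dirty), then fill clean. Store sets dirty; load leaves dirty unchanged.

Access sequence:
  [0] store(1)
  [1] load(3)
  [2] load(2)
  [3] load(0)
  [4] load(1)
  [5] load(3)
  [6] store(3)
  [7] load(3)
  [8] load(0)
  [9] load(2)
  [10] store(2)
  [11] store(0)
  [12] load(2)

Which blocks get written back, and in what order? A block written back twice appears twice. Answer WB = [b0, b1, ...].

  0 | W B1 → L1 miss [D]
  1 | R B3 → L1 miss wb→B1 [-]
  2 | R B2 → L0 miss [-]
  3 | R B0 → L0 miss [-]
  4 | R B1 → L1 miss [-]
  5 | R B3 → L1 miss [-]
  6 | W B3 → L1 hit [D]
  7 | R B3 → L1 hit [D]
  8 | R B0 → L0 hit [-]
  9 | R B2 → L0 miss [-]
  10 | W B2 → L0 hit [D]
  11 | W B0 → L0 miss wb→B2 [D]
  12 | R B2 → L0 miss wb→B0 [-]

WB = [1, 2, 0]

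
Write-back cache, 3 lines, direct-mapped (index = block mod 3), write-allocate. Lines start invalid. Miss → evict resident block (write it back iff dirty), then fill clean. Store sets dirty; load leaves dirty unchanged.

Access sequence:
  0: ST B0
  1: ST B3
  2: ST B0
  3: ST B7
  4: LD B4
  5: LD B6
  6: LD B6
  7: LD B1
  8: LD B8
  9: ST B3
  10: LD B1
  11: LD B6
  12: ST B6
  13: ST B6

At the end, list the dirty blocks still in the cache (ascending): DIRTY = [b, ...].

DIRTY = [6]

0: W B0 → L0 miss [D]
1: W B3 → L0 miss wb→B0 [D]
2: W B0 → L0 miss wb→B3 [D]
3: W B7 → L1 miss [D]
4: R B4 → L1 miss wb→B7 [-]
5: R B6 → L0 miss wb→B0 [-]
6: R B6 → L0 hit [-]
7: R B1 → L1 miss [-]
8: R B8 → L2 miss [-]
9: W B3 → L0 miss [D]
10: R B1 → L1 hit [-]
11: R B6 → L0 miss wb→B3 [-]
12: W B6 → L0 hit [D]
13: W B6 → L0 hit [D]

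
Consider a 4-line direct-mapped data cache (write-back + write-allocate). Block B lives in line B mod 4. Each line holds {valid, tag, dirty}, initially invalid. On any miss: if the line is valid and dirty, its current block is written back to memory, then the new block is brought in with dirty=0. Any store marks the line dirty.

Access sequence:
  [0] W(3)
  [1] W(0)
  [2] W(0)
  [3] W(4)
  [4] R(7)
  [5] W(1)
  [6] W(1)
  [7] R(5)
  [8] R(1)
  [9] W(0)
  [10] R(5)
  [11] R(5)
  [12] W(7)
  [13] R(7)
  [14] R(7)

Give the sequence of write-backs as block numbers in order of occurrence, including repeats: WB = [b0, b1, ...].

WB = [0, 3, 1, 4]

  0 | W B3 → L3 miss [D]
  1 | W B0 → L0 miss [D]
  2 | W B0 → L0 hit [D]
  3 | W B4 → L0 miss wb→B0 [D]
  4 | R B7 → L3 miss wb→B3 [-]
  5 | W B1 → L1 miss [D]
  6 | W B1 → L1 hit [D]
  7 | R B5 → L1 miss wb→B1 [-]
  8 | R B1 → L1 miss [-]
  9 | W B0 → L0 miss wb→B4 [D]
  10 | R B5 → L1 miss [-]
  11 | R B5 → L1 hit [-]
  12 | W B7 → L3 hit [D]
  13 | R B7 → L3 hit [D]
  14 | R B7 → L3 hit [D]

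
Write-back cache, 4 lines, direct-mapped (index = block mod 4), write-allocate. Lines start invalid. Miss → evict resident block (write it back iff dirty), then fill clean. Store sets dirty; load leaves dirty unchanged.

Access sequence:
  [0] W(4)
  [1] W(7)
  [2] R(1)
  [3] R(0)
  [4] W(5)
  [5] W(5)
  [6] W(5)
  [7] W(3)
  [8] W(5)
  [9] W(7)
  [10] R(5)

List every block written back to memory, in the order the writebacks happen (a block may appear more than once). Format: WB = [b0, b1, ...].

  0 | W B4 → L0 miss [D]
  1 | W B7 → L3 miss [D]
  2 | R B1 → L1 miss [-]
  3 | R B0 → L0 miss wb→B4 [-]
  4 | W B5 → L1 miss [D]
  5 | W B5 → L1 hit [D]
  6 | W B5 → L1 hit [D]
  7 | W B3 → L3 miss wb→B7 [D]
  8 | W B5 → L1 hit [D]
  9 | W B7 → L3 miss wb→B3 [D]
  10 | R B5 → L1 hit [D]

WB = [4, 7, 3]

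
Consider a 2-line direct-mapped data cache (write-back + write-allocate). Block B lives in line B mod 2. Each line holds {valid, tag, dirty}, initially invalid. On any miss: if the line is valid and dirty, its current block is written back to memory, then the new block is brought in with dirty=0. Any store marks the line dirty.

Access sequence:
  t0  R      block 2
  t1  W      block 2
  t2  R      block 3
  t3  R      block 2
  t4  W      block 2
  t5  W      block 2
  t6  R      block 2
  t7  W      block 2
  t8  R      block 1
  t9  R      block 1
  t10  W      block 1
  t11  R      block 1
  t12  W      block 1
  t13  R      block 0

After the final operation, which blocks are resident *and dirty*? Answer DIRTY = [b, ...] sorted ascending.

0: R B2 -> L0 miss  d=-]
1: W B2 -> L0 hit  d=D]
2: R B3 -> L1 miss  d=-]
3: R B2 -> L0 hit  d=D]
4: W B2 -> L0 hit  d=D]
5: W B2 -> L0 hit  d=D]
6: R B2 -> L0 hit  d=D]
7: W B2 -> L0 hit  d=D]
8: R B1 -> L1 miss  d=-]
9: R B1 -> L1 hit  d=-]
10: W B1 -> L1 hit  d=D]
11: R B1 -> L1 hit  d=D]
12: W B1 -> L1 hit  d=D]
13: R B0 -> L0 miss wb->B2  d=-]

DIRTY = [1]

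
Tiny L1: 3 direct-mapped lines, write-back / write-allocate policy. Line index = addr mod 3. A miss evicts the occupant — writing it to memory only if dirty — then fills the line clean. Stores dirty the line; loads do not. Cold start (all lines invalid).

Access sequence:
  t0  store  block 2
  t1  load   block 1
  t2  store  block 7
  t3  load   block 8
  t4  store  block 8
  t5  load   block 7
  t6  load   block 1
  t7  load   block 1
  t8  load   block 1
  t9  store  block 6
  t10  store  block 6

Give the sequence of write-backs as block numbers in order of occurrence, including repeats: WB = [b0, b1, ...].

  0 | W B2 → L2 miss [D]
  1 | R B1 → L1 miss [-]
  2 | W B7 → L1 miss [D]
  3 | R B8 → L2 miss wb→B2 [-]
  4 | W B8 → L2 hit [D]
  5 | R B7 → L1 hit [D]
  6 | R B1 → L1 miss wb→B7 [-]
  7 | R B1 → L1 hit [-]
  8 | R B1 → L1 hit [-]
  9 | W B6 → L0 miss [D]
  10 | W B6 → L0 hit [D]

WB = [2, 7]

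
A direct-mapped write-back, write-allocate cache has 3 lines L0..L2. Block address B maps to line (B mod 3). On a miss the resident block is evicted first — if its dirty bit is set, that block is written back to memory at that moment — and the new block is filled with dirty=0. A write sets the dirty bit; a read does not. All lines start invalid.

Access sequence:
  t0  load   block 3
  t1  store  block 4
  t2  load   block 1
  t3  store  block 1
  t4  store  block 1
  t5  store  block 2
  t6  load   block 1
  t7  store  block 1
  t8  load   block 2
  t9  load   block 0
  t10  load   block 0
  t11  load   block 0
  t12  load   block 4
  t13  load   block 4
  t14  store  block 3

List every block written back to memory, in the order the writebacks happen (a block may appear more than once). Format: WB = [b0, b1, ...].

WB = [4, 1]

  0 | R B3 → L0 miss [-]
  1 | W B4 → L1 miss [D]
  2 | R B1 → L1 miss wb→B4 [-]
  3 | W B1 → L1 hit [D]
  4 | W B1 → L1 hit [D]
  5 | W B2 → L2 miss [D]
  6 | R B1 → L1 hit [D]
  7 | W B1 → L1 hit [D]
  8 | R B2 → L2 hit [D]
  9 | R B0 → L0 miss [-]
  10 | R B0 → L0 hit [-]
  11 | R B0 → L0 hit [-]
  12 | R B4 → L1 miss wb→B1 [-]
  13 | R B4 → L1 hit [-]
  14 | W B3 → L0 miss [D]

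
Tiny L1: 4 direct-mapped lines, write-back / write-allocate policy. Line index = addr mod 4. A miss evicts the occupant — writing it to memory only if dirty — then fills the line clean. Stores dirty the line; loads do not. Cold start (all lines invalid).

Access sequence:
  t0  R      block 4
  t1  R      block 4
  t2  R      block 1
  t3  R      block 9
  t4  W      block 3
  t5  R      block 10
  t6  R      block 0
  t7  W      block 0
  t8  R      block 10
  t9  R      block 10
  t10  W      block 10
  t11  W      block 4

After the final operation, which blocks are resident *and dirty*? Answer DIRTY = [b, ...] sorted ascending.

0: R B4 -> L0 miss  d=-]
1: R B4 -> L0 hit  d=-]
2: R B1 -> L1 miss  d=-]
3: R B9 -> L1 miss  d=-]
4: W B3 -> L3 miss  d=D]
5: R B10 -> L2 miss  d=-]
6: R B0 -> L0 miss  d=-]
7: W B0 -> L0 hit  d=D]
8: R B10 -> L2 hit  d=-]
9: R B10 -> L2 hit  d=-]
10: W B10 -> L2 hit  d=D]
11: W B4 -> L0 miss wb->B0  d=D]

DIRTY = [3, 4, 10]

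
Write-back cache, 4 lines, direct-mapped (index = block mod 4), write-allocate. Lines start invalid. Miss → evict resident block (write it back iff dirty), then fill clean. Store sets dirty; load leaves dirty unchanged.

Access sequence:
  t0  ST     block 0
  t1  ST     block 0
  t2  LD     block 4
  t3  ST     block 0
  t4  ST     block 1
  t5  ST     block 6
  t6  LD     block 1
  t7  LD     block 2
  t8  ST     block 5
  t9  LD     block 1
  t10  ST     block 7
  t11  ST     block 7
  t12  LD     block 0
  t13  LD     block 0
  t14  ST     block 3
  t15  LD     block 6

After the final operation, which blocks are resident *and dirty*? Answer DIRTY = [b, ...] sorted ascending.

0: W B0 -> L0 miss  d=D]
1: W B0 -> L0 hit  d=D]
2: R B4 -> L0 miss wb->B0  d=-]
3: W B0 -> L0 miss  d=D]
4: W B1 -> L1 miss  d=D]
5: W B6 -> L2 miss  d=D]
6: R B1 -> L1 hit  d=D]
7: R B2 -> L2 miss wb->B6  d=-]
8: W B5 -> L1 miss wb->B1  d=D]
9: R B1 -> L1 miss wb->B5  d=-]
10: W B7 -> L3 miss  d=D]
11: W B7 -> L3 hit  d=D]
12: R B0 -> L0 hit  d=D]
13: R B0 -> L0 hit  d=D]
14: W B3 -> L3 miss wb->B7  d=D]
15: R B6 -> L2 miss  d=-]

DIRTY = [0, 3]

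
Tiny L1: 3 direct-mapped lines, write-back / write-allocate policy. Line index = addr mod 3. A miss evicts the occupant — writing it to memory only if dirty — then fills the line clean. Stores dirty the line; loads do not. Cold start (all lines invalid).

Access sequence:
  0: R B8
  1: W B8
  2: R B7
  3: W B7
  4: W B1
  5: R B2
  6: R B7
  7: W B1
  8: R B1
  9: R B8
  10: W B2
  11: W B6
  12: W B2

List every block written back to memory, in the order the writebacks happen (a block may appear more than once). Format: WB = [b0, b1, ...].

WB = [7, 8, 1]

  0 | R B8 → L2 miss [-]
  1 | W B8 → L2 hit [D]
  2 | R B7 → L1 miss [-]
  3 | W B7 → L1 hit [D]
  4 | W B1 → L1 miss wb→B7 [D]
  5 | R B2 → L2 miss wb→B8 [-]
  6 | R B7 → L1 miss wb→B1 [-]
  7 | W B1 → L1 miss [D]
  8 | R B1 → L1 hit [D]
  9 | R B8 → L2 miss [-]
  10 | W B2 → L2 miss [D]
  11 | W B6 → L0 miss [D]
  12 | W B2 → L2 hit [D]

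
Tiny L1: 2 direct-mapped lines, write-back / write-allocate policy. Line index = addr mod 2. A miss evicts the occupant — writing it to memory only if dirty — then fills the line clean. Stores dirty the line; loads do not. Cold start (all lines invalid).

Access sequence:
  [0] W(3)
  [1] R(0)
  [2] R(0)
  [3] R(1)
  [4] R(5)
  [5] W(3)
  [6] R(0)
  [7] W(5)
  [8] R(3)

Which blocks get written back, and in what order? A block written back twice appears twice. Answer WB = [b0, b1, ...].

0: W B3 -> L1 miss  d=D]
1: R B0 -> L0 miss  d=-]
2: R B0 -> L0 hit  d=-]
3: R B1 -> L1 miss wb->B3  d=-]
4: R B5 -> L1 miss  d=-]
5: W B3 -> L1 miss  d=D]
6: R B0 -> L0 hit  d=-]
7: W B5 -> L1 miss wb->B3  d=D]
8: R B3 -> L1 miss wb->B5  d=-]

WB = [3, 3, 5]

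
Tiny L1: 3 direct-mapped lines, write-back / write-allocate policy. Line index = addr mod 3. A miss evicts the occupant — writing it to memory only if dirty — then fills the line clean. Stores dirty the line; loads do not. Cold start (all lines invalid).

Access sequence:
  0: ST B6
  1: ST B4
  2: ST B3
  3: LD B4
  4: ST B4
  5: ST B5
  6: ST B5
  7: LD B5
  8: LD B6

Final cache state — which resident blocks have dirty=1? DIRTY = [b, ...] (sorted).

0: W B6 → L0 miss [D]
1: W B4 → L1 miss [D]
2: W B3 → L0 miss wb→B6 [D]
3: R B4 → L1 hit [D]
4: W B4 → L1 hit [D]
5: W B5 → L2 miss [D]
6: W B5 → L2 hit [D]
7: R B5 → L2 hit [D]
8: R B6 → L0 miss wb→B3 [-]

DIRTY = [4, 5]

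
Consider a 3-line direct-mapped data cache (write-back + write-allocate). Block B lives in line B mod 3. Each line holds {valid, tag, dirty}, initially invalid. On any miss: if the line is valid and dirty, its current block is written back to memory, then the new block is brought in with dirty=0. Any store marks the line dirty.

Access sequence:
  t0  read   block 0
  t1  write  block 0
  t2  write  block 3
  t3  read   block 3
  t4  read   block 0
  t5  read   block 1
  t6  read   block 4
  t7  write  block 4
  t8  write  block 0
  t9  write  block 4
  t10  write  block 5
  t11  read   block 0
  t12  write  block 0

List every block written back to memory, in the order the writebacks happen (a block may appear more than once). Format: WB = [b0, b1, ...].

WB = [0, 3]

0: R B0 → L0 miss [-]
1: W B0 → L0 hit [D]
2: W B3 → L0 miss wb→B0 [D]
3: R B3 → L0 hit [D]
4: R B0 → L0 miss wb→B3 [-]
5: R B1 → L1 miss [-]
6: R B4 → L1 miss [-]
7: W B4 → L1 hit [D]
8: W B0 → L0 hit [D]
9: W B4 → L1 hit [D]
10: W B5 → L2 miss [D]
11: R B0 → L0 hit [D]
12: W B0 → L0 hit [D]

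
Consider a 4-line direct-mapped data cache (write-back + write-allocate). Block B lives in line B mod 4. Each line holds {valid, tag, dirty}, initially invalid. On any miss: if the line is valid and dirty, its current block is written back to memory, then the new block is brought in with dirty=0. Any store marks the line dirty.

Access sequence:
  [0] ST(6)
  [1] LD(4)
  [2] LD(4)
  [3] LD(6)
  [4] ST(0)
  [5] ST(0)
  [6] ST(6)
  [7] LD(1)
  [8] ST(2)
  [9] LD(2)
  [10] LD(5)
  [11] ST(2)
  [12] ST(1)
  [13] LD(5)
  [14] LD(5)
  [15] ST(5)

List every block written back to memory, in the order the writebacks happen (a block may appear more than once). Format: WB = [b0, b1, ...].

  0 | W B6 → L2 miss [D]
  1 | R B4 → L0 miss [-]
  2 | R B4 → L0 hit [-]
  3 | R B6 → L2 hit [D]
  4 | W B0 → L0 miss [D]
  5 | W B0 → L0 hit [D]
  6 | W B6 → L2 hit [D]
  7 | R B1 → L1 miss [-]
  8 | W B2 → L2 miss wb→B6 [D]
  9 | R B2 → L2 hit [D]
  10 | R B5 → L1 miss [-]
  11 | W B2 → L2 hit [D]
  12 | W B1 → L1 miss [D]
  13 | R B5 → L1 miss wb→B1 [-]
  14 | R B5 → L1 hit [-]
  15 | W B5 → L1 hit [D]

WB = [6, 1]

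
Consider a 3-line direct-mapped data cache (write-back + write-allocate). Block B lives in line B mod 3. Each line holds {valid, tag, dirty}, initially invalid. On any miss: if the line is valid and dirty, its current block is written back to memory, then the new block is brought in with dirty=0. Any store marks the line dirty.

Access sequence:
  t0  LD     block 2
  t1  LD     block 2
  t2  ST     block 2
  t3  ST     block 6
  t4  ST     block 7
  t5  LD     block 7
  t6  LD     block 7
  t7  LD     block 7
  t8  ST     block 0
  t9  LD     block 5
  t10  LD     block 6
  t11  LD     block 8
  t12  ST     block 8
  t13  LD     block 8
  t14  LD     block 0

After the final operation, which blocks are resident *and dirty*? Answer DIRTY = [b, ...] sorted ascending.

0: R B2 → L2 miss [-]
1: R B2 → L2 hit [-]
2: W B2 → L2 hit [D]
3: W B6 → L0 miss [D]
4: W B7 → L1 miss [D]
5: R B7 → L1 hit [D]
6: R B7 → L1 hit [D]
7: R B7 → L1 hit [D]
8: W B0 → L0 miss wb→B6 [D]
9: R B5 → L2 miss wb→B2 [-]
10: R B6 → L0 miss wb→B0 [-]
11: R B8 → L2 miss [-]
12: W B8 → L2 hit [D]
13: R B8 → L2 hit [D]
14: R B0 → L0 miss [-]

DIRTY = [7, 8]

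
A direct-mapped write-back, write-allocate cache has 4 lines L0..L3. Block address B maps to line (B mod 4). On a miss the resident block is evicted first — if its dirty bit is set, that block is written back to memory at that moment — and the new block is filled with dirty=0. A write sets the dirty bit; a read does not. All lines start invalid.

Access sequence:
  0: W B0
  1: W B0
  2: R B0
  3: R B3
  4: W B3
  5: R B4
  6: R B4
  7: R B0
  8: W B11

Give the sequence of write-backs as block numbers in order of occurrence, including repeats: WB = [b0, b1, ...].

0: W B0 -> L0 miss  d=D]
1: W B0 -> L0 hit  d=D]
2: R B0 -> L0 hit  d=D]
3: R B3 -> L3 miss  d=-]
4: W B3 -> L3 hit  d=D]
5: R B4 -> L0 miss wb->B0  d=-]
6: R B4 -> L0 hit  d=-]
7: R B0 -> L0 miss  d=-]
8: W B11 -> L3 miss wb->B3  d=D]

WB = [0, 3]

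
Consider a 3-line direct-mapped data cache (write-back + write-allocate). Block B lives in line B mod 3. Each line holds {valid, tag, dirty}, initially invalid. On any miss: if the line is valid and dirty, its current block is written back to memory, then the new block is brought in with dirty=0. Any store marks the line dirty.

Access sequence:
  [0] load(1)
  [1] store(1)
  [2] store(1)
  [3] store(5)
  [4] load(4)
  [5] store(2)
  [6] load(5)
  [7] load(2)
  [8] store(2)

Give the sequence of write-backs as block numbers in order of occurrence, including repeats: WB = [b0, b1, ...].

WB = [1, 5, 2]

0: R B1 → L1 miss [-]
1: W B1 → L1 hit [D]
2: W B1 → L1 hit [D]
3: W B5 → L2 miss [D]
4: R B4 → L1 miss wb→B1 [-]
5: W B2 → L2 miss wb→B5 [D]
6: R B5 → L2 miss wb→B2 [-]
7: R B2 → L2 miss [-]
8: W B2 → L2 hit [D]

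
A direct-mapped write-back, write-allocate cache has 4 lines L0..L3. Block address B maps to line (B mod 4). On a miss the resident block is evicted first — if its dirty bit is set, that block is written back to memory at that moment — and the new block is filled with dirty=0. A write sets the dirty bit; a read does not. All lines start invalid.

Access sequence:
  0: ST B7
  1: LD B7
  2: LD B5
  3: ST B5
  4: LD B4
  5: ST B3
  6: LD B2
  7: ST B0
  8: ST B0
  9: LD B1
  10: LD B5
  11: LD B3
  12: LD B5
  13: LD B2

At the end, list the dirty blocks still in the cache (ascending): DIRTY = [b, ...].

0: W B7 → L3 miss [D]
1: R B7 → L3 hit [D]
2: R B5 → L1 miss [-]
3: W B5 → L1 hit [D]
4: R B4 → L0 miss [-]
5: W B3 → L3 miss wb→B7 [D]
6: R B2 → L2 miss [-]
7: W B0 → L0 miss [D]
8: W B0 → L0 hit [D]
9: R B1 → L1 miss wb→B5 [-]
10: R B5 → L1 miss [-]
11: R B3 → L3 hit [D]
12: R B5 → L1 hit [-]
13: R B2 → L2 hit [-]

DIRTY = [0, 3]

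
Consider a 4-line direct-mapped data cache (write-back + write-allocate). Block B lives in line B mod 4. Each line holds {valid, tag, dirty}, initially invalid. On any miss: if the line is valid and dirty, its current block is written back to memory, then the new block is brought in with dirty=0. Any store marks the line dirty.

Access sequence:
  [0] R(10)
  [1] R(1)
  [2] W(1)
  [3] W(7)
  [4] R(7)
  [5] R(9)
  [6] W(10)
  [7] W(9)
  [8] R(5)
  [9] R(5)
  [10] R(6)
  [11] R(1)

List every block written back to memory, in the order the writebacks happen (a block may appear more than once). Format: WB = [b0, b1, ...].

  0 | R B10 → L2 miss [-]
  1 | R B1 → L1 miss [-]
  2 | W B1 → L1 hit [D]
  3 | W B7 → L3 miss [D]
  4 | R B7 → L3 hit [D]
  5 | R B9 → L1 miss wb→B1 [-]
  6 | W B10 → L2 hit [D]
  7 | W B9 → L1 hit [D]
  8 | R B5 → L1 miss wb→B9 [-]
  9 | R B5 → L1 hit [-]
  10 | R B6 → L2 miss wb→B10 [-]
  11 | R B1 → L1 miss [-]

WB = [1, 9, 10]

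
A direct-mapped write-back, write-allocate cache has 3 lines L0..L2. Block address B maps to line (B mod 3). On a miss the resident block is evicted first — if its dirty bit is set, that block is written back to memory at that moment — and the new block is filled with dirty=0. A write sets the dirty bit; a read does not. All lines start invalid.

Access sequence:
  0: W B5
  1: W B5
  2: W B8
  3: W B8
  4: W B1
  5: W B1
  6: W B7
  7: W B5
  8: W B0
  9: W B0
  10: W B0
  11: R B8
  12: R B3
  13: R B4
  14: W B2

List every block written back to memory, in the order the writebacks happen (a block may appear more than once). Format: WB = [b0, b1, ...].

  0 | W B5 → L2 miss [D]
  1 | W B5 → L2 hit [D]
  2 | W B8 → L2 miss wb→B5 [D]
  3 | W B8 → L2 hit [D]
  4 | W B1 → L1 miss [D]
  5 | W B1 → L1 hit [D]
  6 | W B7 → L1 miss wb→B1 [D]
  7 | W B5 → L2 miss wb→B8 [D]
  8 | W B0 → L0 miss [D]
  9 | W B0 → L0 hit [D]
  10 | W B0 → L0 hit [D]
  11 | R B8 → L2 miss wb→B5 [-]
  12 | R B3 → L0 miss wb→B0 [-]
  13 | R B4 → L1 miss wb→B7 [-]
  14 | W B2 → L2 miss [D]

WB = [5, 1, 8, 5, 0, 7]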